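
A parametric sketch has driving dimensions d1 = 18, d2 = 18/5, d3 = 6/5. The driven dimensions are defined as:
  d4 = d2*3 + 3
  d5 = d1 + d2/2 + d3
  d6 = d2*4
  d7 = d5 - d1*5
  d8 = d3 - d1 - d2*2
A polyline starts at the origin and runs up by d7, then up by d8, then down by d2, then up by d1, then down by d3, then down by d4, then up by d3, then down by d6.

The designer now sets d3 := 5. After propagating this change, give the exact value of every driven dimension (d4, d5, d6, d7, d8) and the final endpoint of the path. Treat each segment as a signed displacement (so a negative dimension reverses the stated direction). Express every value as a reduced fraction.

d4 = 69/5
d5 = 124/5
d6 = 72/5
d7 = -326/5
d8 = -101/5
endpoint = (0, -496/5)

Apply edit: d3 := 5
  d4 = d2*3 + 3 = 69/5
  d5 = d1 + d2/2 + d3 = 124/5
  d6 = d2*4 = 72/5
  d7 = d5 - d1*5 = -326/5
  d8 = d3 - d1 - d2*2 = -101/5
Walk from origin (0, 0):
  seg 1: up by d7 = -326/5 → (0, -326/5)
  seg 2: up by d8 = -101/5 → (0, -427/5)
  seg 3: down by d2 = 18/5 → (0, -89)
  seg 4: up by d1 = 18 → (0, -71)
  seg 5: down by d3 = 5 → (0, -76)
  seg 6: down by d4 = 69/5 → (0, -449/5)
  seg 7: up by d3 = 5 → (0, -424/5)
  seg 8: down by d6 = 72/5 → (0, -496/5)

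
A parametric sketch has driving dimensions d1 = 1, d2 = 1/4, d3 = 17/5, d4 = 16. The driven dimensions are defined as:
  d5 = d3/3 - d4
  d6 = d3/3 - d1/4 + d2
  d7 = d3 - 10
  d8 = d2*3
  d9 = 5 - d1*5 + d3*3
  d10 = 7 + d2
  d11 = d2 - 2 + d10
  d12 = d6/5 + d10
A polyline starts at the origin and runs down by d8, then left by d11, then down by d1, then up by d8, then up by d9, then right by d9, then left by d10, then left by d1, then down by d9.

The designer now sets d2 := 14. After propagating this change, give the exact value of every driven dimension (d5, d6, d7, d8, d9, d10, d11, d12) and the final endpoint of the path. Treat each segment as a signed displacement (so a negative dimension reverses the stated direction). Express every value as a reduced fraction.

d5 = -223/15
d6 = 893/60
d7 = -33/5
d8 = 42
d9 = 51/5
d10 = 21
d11 = 33
d12 = 7193/300
endpoint = (-224/5, -1)

Apply edit: d2 := 14
  d5 = d3/3 - d4 = -223/15
  d6 = d3/3 - d1/4 + d2 = 893/60
  d7 = d3 - 10 = -33/5
  d8 = d2*3 = 42
  d9 = 5 - d1*5 + d3*3 = 51/5
  d10 = 7 + d2 = 21
  d11 = d2 - 2 + d10 = 33
  d12 = d6/5 + d10 = 7193/300
Walk from origin (0, 0):
  seg 1: down by d8 = 42 → (0, -42)
  seg 2: left by d11 = 33 → (-33, -42)
  seg 3: down by d1 = 1 → (-33, -43)
  seg 4: up by d8 = 42 → (-33, -1)
  seg 5: up by d9 = 51/5 → (-33, 46/5)
  seg 6: right by d9 = 51/5 → (-114/5, 46/5)
  seg 7: left by d10 = 21 → (-219/5, 46/5)
  seg 8: left by d1 = 1 → (-224/5, 46/5)
  seg 9: down by d9 = 51/5 → (-224/5, -1)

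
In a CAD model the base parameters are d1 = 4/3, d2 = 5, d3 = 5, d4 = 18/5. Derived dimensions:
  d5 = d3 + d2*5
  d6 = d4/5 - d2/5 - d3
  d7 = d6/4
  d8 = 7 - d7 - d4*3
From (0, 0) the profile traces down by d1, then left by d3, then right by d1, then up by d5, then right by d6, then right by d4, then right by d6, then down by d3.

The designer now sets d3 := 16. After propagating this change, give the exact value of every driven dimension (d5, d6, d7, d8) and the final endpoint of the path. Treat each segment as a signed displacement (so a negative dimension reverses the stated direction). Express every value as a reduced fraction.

Apply edit: d3 := 16
  d5 = d3 + d2*5 = 41
  d6 = d4/5 - d2/5 - d3 = -407/25
  d7 = d6/4 = -407/100
  d8 = 7 - d7 - d4*3 = 27/100
Walk from origin (0, 0):
  seg 1: down by d1 = 4/3 → (0, -4/3)
  seg 2: left by d3 = 16 → (-16, -4/3)
  seg 3: right by d1 = 4/3 → (-44/3, -4/3)
  seg 4: up by d5 = 41 → (-44/3, 119/3)
  seg 5: right by d6 = -407/25 → (-2321/75, 119/3)
  seg 6: right by d4 = 18/5 → (-2051/75, 119/3)
  seg 7: right by d6 = -407/25 → (-3272/75, 119/3)
  seg 8: down by d3 = 16 → (-3272/75, 71/3)

d5 = 41
d6 = -407/25
d7 = -407/100
d8 = 27/100
endpoint = (-3272/75, 71/3)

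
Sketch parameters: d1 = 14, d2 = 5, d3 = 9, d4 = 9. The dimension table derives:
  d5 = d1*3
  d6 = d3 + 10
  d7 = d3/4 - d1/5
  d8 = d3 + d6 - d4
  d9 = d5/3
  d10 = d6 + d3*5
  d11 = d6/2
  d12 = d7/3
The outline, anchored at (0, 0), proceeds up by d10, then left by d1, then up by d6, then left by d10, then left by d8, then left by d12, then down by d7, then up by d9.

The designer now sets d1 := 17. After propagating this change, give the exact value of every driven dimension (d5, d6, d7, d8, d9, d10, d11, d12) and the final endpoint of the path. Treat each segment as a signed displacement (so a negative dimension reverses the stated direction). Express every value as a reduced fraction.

d5 = 51
d6 = 19
d7 = -23/20
d8 = 19
d9 = 17
d10 = 64
d11 = 19/2
d12 = -23/60
endpoint = (-5977/60, 2023/20)

Apply edit: d1 := 17
  d5 = d1*3 = 51
  d6 = d3 + 10 = 19
  d7 = d3/4 - d1/5 = -23/20
  d8 = d3 + d6 - d4 = 19
  d9 = d5/3 = 17
  d10 = d6 + d3*5 = 64
  d11 = d6/2 = 19/2
  d12 = d7/3 = -23/60
Walk from origin (0, 0):
  seg 1: up by d10 = 64 → (0, 64)
  seg 2: left by d1 = 17 → (-17, 64)
  seg 3: up by d6 = 19 → (-17, 83)
  seg 4: left by d10 = 64 → (-81, 83)
  seg 5: left by d8 = 19 → (-100, 83)
  seg 6: left by d12 = -23/60 → (-5977/60, 83)
  seg 7: down by d7 = -23/20 → (-5977/60, 1683/20)
  seg 8: up by d9 = 17 → (-5977/60, 2023/20)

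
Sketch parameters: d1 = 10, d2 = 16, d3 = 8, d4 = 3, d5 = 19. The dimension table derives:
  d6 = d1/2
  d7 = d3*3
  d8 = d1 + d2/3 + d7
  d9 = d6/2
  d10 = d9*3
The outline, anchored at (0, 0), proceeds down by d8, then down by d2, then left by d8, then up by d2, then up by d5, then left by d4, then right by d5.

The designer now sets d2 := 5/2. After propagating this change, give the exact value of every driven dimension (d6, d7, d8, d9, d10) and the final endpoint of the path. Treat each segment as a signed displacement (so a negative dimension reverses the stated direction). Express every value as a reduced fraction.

Apply edit: d2 := 5/2
  d6 = d1/2 = 5
  d7 = d3*3 = 24
  d8 = d1 + d2/3 + d7 = 209/6
  d9 = d6/2 = 5/2
  d10 = d9*3 = 15/2
Walk from origin (0, 0):
  seg 1: down by d8 = 209/6 → (0, -209/6)
  seg 2: down by d2 = 5/2 → (0, -112/3)
  seg 3: left by d8 = 209/6 → (-209/6, -112/3)
  seg 4: up by d2 = 5/2 → (-209/6, -209/6)
  seg 5: up by d5 = 19 → (-209/6, -95/6)
  seg 6: left by d4 = 3 → (-227/6, -95/6)
  seg 7: right by d5 = 19 → (-113/6, -95/6)

d6 = 5
d7 = 24
d8 = 209/6
d9 = 5/2
d10 = 15/2
endpoint = (-113/6, -95/6)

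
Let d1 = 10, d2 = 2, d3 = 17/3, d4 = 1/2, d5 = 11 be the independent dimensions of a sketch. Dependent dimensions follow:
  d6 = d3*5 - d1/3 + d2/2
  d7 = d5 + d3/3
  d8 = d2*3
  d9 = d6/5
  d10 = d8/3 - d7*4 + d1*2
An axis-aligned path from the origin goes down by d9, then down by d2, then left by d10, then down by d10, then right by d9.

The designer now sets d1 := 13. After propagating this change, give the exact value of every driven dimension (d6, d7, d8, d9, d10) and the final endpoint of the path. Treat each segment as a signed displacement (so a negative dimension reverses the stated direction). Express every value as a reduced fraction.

Apply edit: d1 := 13
  d6 = d3*5 - d1/3 + d2/2 = 25
  d7 = d5 + d3/3 = 116/9
  d8 = d2*3 = 6
  d9 = d6/5 = 5
  d10 = d8/3 - d7*4 + d1*2 = -212/9
Walk from origin (0, 0):
  seg 1: down by d9 = 5 → (0, -5)
  seg 2: down by d2 = 2 → (0, -7)
  seg 3: left by d10 = -212/9 → (212/9, -7)
  seg 4: down by d10 = -212/9 → (212/9, 149/9)
  seg 5: right by d9 = 5 → (257/9, 149/9)

d6 = 25
d7 = 116/9
d8 = 6
d9 = 5
d10 = -212/9
endpoint = (257/9, 149/9)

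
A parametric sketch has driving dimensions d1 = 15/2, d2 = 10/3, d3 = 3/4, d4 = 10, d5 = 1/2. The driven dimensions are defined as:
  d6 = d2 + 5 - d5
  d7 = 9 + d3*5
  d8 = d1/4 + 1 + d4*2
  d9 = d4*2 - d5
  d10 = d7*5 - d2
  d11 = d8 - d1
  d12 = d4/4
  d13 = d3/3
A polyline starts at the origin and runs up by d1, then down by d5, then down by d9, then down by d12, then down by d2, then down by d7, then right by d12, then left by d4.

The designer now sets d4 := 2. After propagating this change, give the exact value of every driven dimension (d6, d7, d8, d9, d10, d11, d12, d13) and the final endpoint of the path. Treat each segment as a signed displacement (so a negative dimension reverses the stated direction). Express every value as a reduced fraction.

Apply edit: d4 := 2
  d6 = d2 + 5 - d5 = 47/6
  d7 = 9 + d3*5 = 51/4
  d8 = d1/4 + 1 + d4*2 = 55/8
  d9 = d4*2 - d5 = 7/2
  d10 = d7*5 - d2 = 725/12
  d11 = d8 - d1 = -5/8
  d12 = d4/4 = 1/2
  d13 = d3/3 = 1/4
Walk from origin (0, 0):
  seg 1: up by d1 = 15/2 → (0, 15/2)
  seg 2: down by d5 = 1/2 → (0, 7)
  seg 3: down by d9 = 7/2 → (0, 7/2)
  seg 4: down by d12 = 1/2 → (0, 3)
  seg 5: down by d2 = 10/3 → (0, -1/3)
  seg 6: down by d7 = 51/4 → (0, -157/12)
  seg 7: right by d12 = 1/2 → (1/2, -157/12)
  seg 8: left by d4 = 2 → (-3/2, -157/12)

d6 = 47/6
d7 = 51/4
d8 = 55/8
d9 = 7/2
d10 = 725/12
d11 = -5/8
d12 = 1/2
d13 = 1/4
endpoint = (-3/2, -157/12)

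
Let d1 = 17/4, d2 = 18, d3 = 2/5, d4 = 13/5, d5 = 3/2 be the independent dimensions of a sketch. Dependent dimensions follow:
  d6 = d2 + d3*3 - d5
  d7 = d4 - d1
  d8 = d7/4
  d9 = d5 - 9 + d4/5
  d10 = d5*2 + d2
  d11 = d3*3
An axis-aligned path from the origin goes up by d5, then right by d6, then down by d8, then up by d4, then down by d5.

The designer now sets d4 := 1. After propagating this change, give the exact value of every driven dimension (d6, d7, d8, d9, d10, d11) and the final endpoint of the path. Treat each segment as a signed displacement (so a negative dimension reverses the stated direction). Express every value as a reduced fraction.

Apply edit: d4 := 1
  d6 = d2 + d3*3 - d5 = 177/10
  d7 = d4 - d1 = -13/4
  d8 = d7/4 = -13/16
  d9 = d5 - 9 + d4/5 = -73/10
  d10 = d5*2 + d2 = 21
  d11 = d3*3 = 6/5
Walk from origin (0, 0):
  seg 1: up by d5 = 3/2 → (0, 3/2)
  seg 2: right by d6 = 177/10 → (177/10, 3/2)
  seg 3: down by d8 = -13/16 → (177/10, 37/16)
  seg 4: up by d4 = 1 → (177/10, 53/16)
  seg 5: down by d5 = 3/2 → (177/10, 29/16)

d6 = 177/10
d7 = -13/4
d8 = -13/16
d9 = -73/10
d10 = 21
d11 = 6/5
endpoint = (177/10, 29/16)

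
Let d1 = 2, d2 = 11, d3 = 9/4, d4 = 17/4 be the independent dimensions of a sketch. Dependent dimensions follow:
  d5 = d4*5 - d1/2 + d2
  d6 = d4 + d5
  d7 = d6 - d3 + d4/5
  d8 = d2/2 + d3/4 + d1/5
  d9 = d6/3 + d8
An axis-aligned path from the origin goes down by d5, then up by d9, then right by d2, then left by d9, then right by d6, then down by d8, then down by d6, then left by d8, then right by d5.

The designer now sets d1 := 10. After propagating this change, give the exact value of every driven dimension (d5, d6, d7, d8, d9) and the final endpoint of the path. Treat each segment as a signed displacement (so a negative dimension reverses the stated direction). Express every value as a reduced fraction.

Apply edit: d1 := 10
  d5 = d4*5 - d1/2 + d2 = 109/4
  d6 = d4 + d5 = 63/2
  d7 = d6 - d3 + d4/5 = 301/10
  d8 = d2/2 + d3/4 + d1/5 = 129/16
  d9 = d6/3 + d8 = 297/16
Walk from origin (0, 0):
  seg 1: down by d5 = 109/4 → (0, -109/4)
  seg 2: up by d9 = 297/16 → (0, -139/16)
  seg 3: right by d2 = 11 → (11, -139/16)
  seg 4: left by d9 = 297/16 → (-121/16, -139/16)
  seg 5: right by d6 = 63/2 → (383/16, -139/16)
  seg 6: down by d8 = 129/16 → (383/16, -67/4)
  seg 7: down by d6 = 63/2 → (383/16, -193/4)
  seg 8: left by d8 = 129/16 → (127/8, -193/4)
  seg 9: right by d5 = 109/4 → (345/8, -193/4)

d5 = 109/4
d6 = 63/2
d7 = 301/10
d8 = 129/16
d9 = 297/16
endpoint = (345/8, -193/4)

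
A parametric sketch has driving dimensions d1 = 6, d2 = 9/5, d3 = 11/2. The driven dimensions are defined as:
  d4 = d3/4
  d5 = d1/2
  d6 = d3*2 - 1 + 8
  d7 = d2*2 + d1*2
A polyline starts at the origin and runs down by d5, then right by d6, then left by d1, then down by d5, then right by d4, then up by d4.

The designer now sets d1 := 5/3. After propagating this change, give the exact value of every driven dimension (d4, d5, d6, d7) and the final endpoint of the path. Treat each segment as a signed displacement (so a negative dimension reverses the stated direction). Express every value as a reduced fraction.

Apply edit: d1 := 5/3
  d4 = d3/4 = 11/8
  d5 = d1/2 = 5/6
  d6 = d3*2 - 1 + 8 = 18
  d7 = d2*2 + d1*2 = 104/15
Walk from origin (0, 0):
  seg 1: down by d5 = 5/6 → (0, -5/6)
  seg 2: right by d6 = 18 → (18, -5/6)
  seg 3: left by d1 = 5/3 → (49/3, -5/6)
  seg 4: down by d5 = 5/6 → (49/3, -5/3)
  seg 5: right by d4 = 11/8 → (425/24, -5/3)
  seg 6: up by d4 = 11/8 → (425/24, -7/24)

d4 = 11/8
d5 = 5/6
d6 = 18
d7 = 104/15
endpoint = (425/24, -7/24)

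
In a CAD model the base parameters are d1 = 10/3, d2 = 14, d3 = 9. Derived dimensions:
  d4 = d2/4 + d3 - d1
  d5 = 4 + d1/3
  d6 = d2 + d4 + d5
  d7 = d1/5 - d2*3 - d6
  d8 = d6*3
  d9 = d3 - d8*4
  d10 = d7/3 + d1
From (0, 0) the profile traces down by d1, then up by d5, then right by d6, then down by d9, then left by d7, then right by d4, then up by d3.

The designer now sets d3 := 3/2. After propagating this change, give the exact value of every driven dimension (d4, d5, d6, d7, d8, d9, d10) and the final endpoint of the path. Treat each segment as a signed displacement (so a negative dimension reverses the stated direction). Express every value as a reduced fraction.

d4 = 5/3
d5 = 46/9
d6 = 187/9
d7 = -559/9
d8 = 187/3
d9 = -1487/6
d10 = -469/27
endpoint = (761/9, 2260/9)

Apply edit: d3 := 3/2
  d4 = d2/4 + d3 - d1 = 5/3
  d5 = 4 + d1/3 = 46/9
  d6 = d2 + d4 + d5 = 187/9
  d7 = d1/5 - d2*3 - d6 = -559/9
  d8 = d6*3 = 187/3
  d9 = d3 - d8*4 = -1487/6
  d10 = d7/3 + d1 = -469/27
Walk from origin (0, 0):
  seg 1: down by d1 = 10/3 → (0, -10/3)
  seg 2: up by d5 = 46/9 → (0, 16/9)
  seg 3: right by d6 = 187/9 → (187/9, 16/9)
  seg 4: down by d9 = -1487/6 → (187/9, 4493/18)
  seg 5: left by d7 = -559/9 → (746/9, 4493/18)
  seg 6: right by d4 = 5/3 → (761/9, 4493/18)
  seg 7: up by d3 = 3/2 → (761/9, 2260/9)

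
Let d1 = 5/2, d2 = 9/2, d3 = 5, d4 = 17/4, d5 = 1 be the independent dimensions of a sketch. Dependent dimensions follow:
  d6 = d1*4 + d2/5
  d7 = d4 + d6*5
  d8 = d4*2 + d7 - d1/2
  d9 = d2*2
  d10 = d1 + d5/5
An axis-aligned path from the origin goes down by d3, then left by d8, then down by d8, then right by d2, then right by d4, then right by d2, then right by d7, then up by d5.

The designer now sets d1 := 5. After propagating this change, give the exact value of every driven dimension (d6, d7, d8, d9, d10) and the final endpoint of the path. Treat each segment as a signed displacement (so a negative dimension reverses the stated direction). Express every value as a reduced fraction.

d6 = 209/10
d7 = 435/4
d8 = 459/4
d9 = 9
d10 = 26/5
endpoint = (29/4, -475/4)

Apply edit: d1 := 5
  d6 = d1*4 + d2/5 = 209/10
  d7 = d4 + d6*5 = 435/4
  d8 = d4*2 + d7 - d1/2 = 459/4
  d9 = d2*2 = 9
  d10 = d1 + d5/5 = 26/5
Walk from origin (0, 0):
  seg 1: down by d3 = 5 → (0, -5)
  seg 2: left by d8 = 459/4 → (-459/4, -5)
  seg 3: down by d8 = 459/4 → (-459/4, -479/4)
  seg 4: right by d2 = 9/2 → (-441/4, -479/4)
  seg 5: right by d4 = 17/4 → (-106, -479/4)
  seg 6: right by d2 = 9/2 → (-203/2, -479/4)
  seg 7: right by d7 = 435/4 → (29/4, -479/4)
  seg 8: up by d5 = 1 → (29/4, -475/4)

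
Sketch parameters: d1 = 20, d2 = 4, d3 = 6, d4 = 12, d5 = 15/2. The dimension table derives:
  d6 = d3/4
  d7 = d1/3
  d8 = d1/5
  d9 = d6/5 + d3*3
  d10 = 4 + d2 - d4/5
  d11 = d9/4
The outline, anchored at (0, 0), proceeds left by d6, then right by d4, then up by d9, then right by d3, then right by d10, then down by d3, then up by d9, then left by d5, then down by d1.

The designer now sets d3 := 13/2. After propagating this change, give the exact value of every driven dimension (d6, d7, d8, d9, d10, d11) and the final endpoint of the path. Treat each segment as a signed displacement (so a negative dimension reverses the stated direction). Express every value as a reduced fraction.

d6 = 13/8
d7 = 20/3
d8 = 4
d9 = 793/40
d10 = 28/5
d11 = 793/160
endpoint = (599/40, 263/20)

Apply edit: d3 := 13/2
  d6 = d3/4 = 13/8
  d7 = d1/3 = 20/3
  d8 = d1/5 = 4
  d9 = d6/5 + d3*3 = 793/40
  d10 = 4 + d2 - d4/5 = 28/5
  d11 = d9/4 = 793/160
Walk from origin (0, 0):
  seg 1: left by d6 = 13/8 → (-13/8, 0)
  seg 2: right by d4 = 12 → (83/8, 0)
  seg 3: up by d9 = 793/40 → (83/8, 793/40)
  seg 4: right by d3 = 13/2 → (135/8, 793/40)
  seg 5: right by d10 = 28/5 → (899/40, 793/40)
  seg 6: down by d3 = 13/2 → (899/40, 533/40)
  seg 7: up by d9 = 793/40 → (899/40, 663/20)
  seg 8: left by d5 = 15/2 → (599/40, 663/20)
  seg 9: down by d1 = 20 → (599/40, 263/20)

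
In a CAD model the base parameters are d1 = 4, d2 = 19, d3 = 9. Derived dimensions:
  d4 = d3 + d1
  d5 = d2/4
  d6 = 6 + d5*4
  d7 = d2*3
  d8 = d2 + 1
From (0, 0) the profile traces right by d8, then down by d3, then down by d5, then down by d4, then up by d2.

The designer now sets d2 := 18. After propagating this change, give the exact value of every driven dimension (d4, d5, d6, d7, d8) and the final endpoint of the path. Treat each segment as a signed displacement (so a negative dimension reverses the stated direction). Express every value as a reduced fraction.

d4 = 13
d5 = 9/2
d6 = 24
d7 = 54
d8 = 19
endpoint = (19, -17/2)

Apply edit: d2 := 18
  d4 = d3 + d1 = 13
  d5 = d2/4 = 9/2
  d6 = 6 + d5*4 = 24
  d7 = d2*3 = 54
  d8 = d2 + 1 = 19
Walk from origin (0, 0):
  seg 1: right by d8 = 19 → (19, 0)
  seg 2: down by d3 = 9 → (19, -9)
  seg 3: down by d5 = 9/2 → (19, -27/2)
  seg 4: down by d4 = 13 → (19, -53/2)
  seg 5: up by d2 = 18 → (19, -17/2)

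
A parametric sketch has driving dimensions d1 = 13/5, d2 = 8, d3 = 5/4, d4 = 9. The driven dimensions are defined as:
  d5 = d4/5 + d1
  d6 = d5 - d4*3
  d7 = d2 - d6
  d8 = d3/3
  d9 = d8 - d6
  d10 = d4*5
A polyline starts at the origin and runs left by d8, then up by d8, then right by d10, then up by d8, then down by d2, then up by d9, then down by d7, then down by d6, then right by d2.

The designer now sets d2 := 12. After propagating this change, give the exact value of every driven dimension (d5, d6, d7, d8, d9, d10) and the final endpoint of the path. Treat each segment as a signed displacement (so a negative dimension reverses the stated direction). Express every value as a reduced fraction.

Apply edit: d2 := 12
  d5 = d4/5 + d1 = 22/5
  d6 = d5 - d4*3 = -113/5
  d7 = d2 - d6 = 173/5
  d8 = d3/3 = 5/12
  d9 = d8 - d6 = 1381/60
  d10 = d4*5 = 45
Walk from origin (0, 0):
  seg 1: left by d8 = 5/12 → (-5/12, 0)
  seg 2: up by d8 = 5/12 → (-5/12, 5/12)
  seg 3: right by d10 = 45 → (535/12, 5/12)
  seg 4: up by d8 = 5/12 → (535/12, 5/6)
  seg 5: down by d2 = 12 → (535/12, -67/6)
  seg 6: up by d9 = 1381/60 → (535/12, 237/20)
  seg 7: down by d7 = 173/5 → (535/12, -91/4)
  seg 8: down by d6 = -113/5 → (535/12, -3/20)
  seg 9: right by d2 = 12 → (679/12, -3/20)

d5 = 22/5
d6 = -113/5
d7 = 173/5
d8 = 5/12
d9 = 1381/60
d10 = 45
endpoint = (679/12, -3/20)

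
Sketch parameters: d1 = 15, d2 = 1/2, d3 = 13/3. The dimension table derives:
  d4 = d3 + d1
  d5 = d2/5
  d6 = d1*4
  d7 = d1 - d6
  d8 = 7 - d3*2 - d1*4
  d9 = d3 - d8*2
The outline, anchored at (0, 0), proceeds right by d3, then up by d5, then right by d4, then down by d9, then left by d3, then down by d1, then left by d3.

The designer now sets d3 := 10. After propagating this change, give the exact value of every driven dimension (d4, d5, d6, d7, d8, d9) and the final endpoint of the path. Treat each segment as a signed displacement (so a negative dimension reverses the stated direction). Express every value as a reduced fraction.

d4 = 25
d5 = 1/10
d6 = 60
d7 = -45
d8 = -73
d9 = 156
endpoint = (15, -1709/10)

Apply edit: d3 := 10
  d4 = d3 + d1 = 25
  d5 = d2/5 = 1/10
  d6 = d1*4 = 60
  d7 = d1 - d6 = -45
  d8 = 7 - d3*2 - d1*4 = -73
  d9 = d3 - d8*2 = 156
Walk from origin (0, 0):
  seg 1: right by d3 = 10 → (10, 0)
  seg 2: up by d5 = 1/10 → (10, 1/10)
  seg 3: right by d4 = 25 → (35, 1/10)
  seg 4: down by d9 = 156 → (35, -1559/10)
  seg 5: left by d3 = 10 → (25, -1559/10)
  seg 6: down by d1 = 15 → (25, -1709/10)
  seg 7: left by d3 = 10 → (15, -1709/10)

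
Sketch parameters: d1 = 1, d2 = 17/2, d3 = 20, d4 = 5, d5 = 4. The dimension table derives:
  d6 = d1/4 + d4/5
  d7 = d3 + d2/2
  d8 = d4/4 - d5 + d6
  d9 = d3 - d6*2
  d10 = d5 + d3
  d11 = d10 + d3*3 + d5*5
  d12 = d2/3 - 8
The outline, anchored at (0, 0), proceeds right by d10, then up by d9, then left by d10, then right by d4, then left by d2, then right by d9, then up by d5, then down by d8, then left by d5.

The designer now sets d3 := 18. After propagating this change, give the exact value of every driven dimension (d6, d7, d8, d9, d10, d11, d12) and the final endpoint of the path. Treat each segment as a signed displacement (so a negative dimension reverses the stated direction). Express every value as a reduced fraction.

d6 = 5/4
d7 = 89/4
d8 = -3/2
d9 = 31/2
d10 = 22
d11 = 96
d12 = -31/6
endpoint = (8, 21)

Apply edit: d3 := 18
  d6 = d1/4 + d4/5 = 5/4
  d7 = d3 + d2/2 = 89/4
  d8 = d4/4 - d5 + d6 = -3/2
  d9 = d3 - d6*2 = 31/2
  d10 = d5 + d3 = 22
  d11 = d10 + d3*3 + d5*5 = 96
  d12 = d2/3 - 8 = -31/6
Walk from origin (0, 0):
  seg 1: right by d10 = 22 → (22, 0)
  seg 2: up by d9 = 31/2 → (22, 31/2)
  seg 3: left by d10 = 22 → (0, 31/2)
  seg 4: right by d4 = 5 → (5, 31/2)
  seg 5: left by d2 = 17/2 → (-7/2, 31/2)
  seg 6: right by d9 = 31/2 → (12, 31/2)
  seg 7: up by d5 = 4 → (12, 39/2)
  seg 8: down by d8 = -3/2 → (12, 21)
  seg 9: left by d5 = 4 → (8, 21)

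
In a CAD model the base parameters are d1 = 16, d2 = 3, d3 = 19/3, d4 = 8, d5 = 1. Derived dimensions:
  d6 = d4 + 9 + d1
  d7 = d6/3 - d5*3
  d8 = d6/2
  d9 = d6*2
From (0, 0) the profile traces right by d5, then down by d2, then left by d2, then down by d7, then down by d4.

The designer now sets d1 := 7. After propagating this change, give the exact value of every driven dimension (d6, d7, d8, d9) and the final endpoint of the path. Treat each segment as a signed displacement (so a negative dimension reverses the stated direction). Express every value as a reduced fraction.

Apply edit: d1 := 7
  d6 = d4 + 9 + d1 = 24
  d7 = d6/3 - d5*3 = 5
  d8 = d6/2 = 12
  d9 = d6*2 = 48
Walk from origin (0, 0):
  seg 1: right by d5 = 1 → (1, 0)
  seg 2: down by d2 = 3 → (1, -3)
  seg 3: left by d2 = 3 → (-2, -3)
  seg 4: down by d7 = 5 → (-2, -8)
  seg 5: down by d4 = 8 → (-2, -16)

d6 = 24
d7 = 5
d8 = 12
d9 = 48
endpoint = (-2, -16)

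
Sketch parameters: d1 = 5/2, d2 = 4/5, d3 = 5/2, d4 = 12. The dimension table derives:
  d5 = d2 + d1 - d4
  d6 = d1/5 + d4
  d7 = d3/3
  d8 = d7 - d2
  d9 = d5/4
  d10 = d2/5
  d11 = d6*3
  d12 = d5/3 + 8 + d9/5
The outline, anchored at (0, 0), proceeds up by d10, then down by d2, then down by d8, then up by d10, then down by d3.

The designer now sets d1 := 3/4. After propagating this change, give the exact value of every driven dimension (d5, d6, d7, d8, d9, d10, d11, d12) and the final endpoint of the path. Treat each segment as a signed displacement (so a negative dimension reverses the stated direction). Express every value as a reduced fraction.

Apply edit: d1 := 3/4
  d5 = d2 + d1 - d4 = -209/20
  d6 = d1/5 + d4 = 243/20
  d7 = d3/3 = 5/6
  d8 = d7 - d2 = 1/30
  d9 = d5/4 = -209/80
  d10 = d2/5 = 4/25
  d11 = d6*3 = 729/20
  d12 = d5/3 + 8 + d9/5 = 4793/1200
Walk from origin (0, 0):
  seg 1: up by d10 = 4/25 → (0, 4/25)
  seg 2: down by d2 = 4/5 → (0, -16/25)
  seg 3: down by d8 = 1/30 → (0, -101/150)
  seg 4: up by d10 = 4/25 → (0, -77/150)
  seg 5: down by d3 = 5/2 → (0, -226/75)

d5 = -209/20
d6 = 243/20
d7 = 5/6
d8 = 1/30
d9 = -209/80
d10 = 4/25
d11 = 729/20
d12 = 4793/1200
endpoint = (0, -226/75)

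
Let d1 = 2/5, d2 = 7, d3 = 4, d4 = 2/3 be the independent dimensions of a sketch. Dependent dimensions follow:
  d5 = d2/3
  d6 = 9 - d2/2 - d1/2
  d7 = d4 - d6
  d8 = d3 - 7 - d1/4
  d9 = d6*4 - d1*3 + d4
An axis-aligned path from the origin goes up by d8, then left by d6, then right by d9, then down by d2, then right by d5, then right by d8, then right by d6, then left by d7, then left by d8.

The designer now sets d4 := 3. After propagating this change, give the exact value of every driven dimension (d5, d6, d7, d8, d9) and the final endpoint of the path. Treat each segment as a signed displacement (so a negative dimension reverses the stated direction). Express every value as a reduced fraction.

Apply edit: d4 := 3
  d5 = d2/3 = 7/3
  d6 = 9 - d2/2 - d1/2 = 53/10
  d7 = d4 - d6 = -23/10
  d8 = d3 - 7 - d1/4 = -31/10
  d9 = d6*4 - d1*3 + d4 = 23
Walk from origin (0, 0):
  seg 1: up by d8 = -31/10 → (0, -31/10)
  seg 2: left by d6 = 53/10 → (-53/10, -31/10)
  seg 3: right by d9 = 23 → (177/10, -31/10)
  seg 4: down by d2 = 7 → (177/10, -101/10)
  seg 5: right by d5 = 7/3 → (601/30, -101/10)
  seg 6: right by d8 = -31/10 → (254/15, -101/10)
  seg 7: right by d6 = 53/10 → (667/30, -101/10)
  seg 8: left by d7 = -23/10 → (368/15, -101/10)
  seg 9: left by d8 = -31/10 → (829/30, -101/10)

d5 = 7/3
d6 = 53/10
d7 = -23/10
d8 = -31/10
d9 = 23
endpoint = (829/30, -101/10)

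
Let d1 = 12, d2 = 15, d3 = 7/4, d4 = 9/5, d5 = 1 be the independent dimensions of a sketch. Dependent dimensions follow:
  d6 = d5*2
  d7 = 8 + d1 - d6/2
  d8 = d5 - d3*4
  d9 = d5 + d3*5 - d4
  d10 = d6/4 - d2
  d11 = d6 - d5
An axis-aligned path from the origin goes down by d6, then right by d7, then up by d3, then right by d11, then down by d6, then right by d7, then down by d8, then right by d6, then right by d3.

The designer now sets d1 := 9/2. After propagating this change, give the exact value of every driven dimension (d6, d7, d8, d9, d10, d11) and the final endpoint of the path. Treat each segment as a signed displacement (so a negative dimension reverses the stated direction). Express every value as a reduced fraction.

Apply edit: d1 := 9/2
  d6 = d5*2 = 2
  d7 = 8 + d1 - d6/2 = 23/2
  d8 = d5 - d3*4 = -6
  d9 = d5 + d3*5 - d4 = 159/20
  d10 = d6/4 - d2 = -29/2
  d11 = d6 - d5 = 1
Walk from origin (0, 0):
  seg 1: down by d6 = 2 → (0, -2)
  seg 2: right by d7 = 23/2 → (23/2, -2)
  seg 3: up by d3 = 7/4 → (23/2, -1/4)
  seg 4: right by d11 = 1 → (25/2, -1/4)
  seg 5: down by d6 = 2 → (25/2, -9/4)
  seg 6: right by d7 = 23/2 → (24, -9/4)
  seg 7: down by d8 = -6 → (24, 15/4)
  seg 8: right by d6 = 2 → (26, 15/4)
  seg 9: right by d3 = 7/4 → (111/4, 15/4)

d6 = 2
d7 = 23/2
d8 = -6
d9 = 159/20
d10 = -29/2
d11 = 1
endpoint = (111/4, 15/4)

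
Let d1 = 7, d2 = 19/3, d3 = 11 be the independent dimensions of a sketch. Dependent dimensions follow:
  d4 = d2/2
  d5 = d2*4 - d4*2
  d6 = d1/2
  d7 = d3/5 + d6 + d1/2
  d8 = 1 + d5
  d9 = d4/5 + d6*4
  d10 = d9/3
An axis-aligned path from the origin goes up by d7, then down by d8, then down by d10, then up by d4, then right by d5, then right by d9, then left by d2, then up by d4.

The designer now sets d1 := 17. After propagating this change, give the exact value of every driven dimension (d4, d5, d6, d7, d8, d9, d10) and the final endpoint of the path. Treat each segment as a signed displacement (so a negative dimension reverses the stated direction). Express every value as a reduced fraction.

Apply edit: d1 := 17
  d4 = d2/2 = 19/6
  d5 = d2*4 - d4*2 = 19
  d6 = d1/2 = 17/2
  d7 = d3/5 + d6 + d1/2 = 96/5
  d8 = 1 + d5 = 20
  d9 = d4/5 + d6*4 = 1039/30
  d10 = d9/3 = 1039/90
Walk from origin (0, 0):
  seg 1: up by d7 = 96/5 → (0, 96/5)
  seg 2: down by d8 = 20 → (0, -4/5)
  seg 3: down by d10 = 1039/90 → (0, -1111/90)
  seg 4: up by d4 = 19/6 → (0, -413/45)
  seg 5: right by d5 = 19 → (19, -413/45)
  seg 6: right by d9 = 1039/30 → (1609/30, -413/45)
  seg 7: left by d2 = 19/3 → (473/10, -413/45)
  seg 8: up by d4 = 19/6 → (473/10, -541/90)

d4 = 19/6
d5 = 19
d6 = 17/2
d7 = 96/5
d8 = 20
d9 = 1039/30
d10 = 1039/90
endpoint = (473/10, -541/90)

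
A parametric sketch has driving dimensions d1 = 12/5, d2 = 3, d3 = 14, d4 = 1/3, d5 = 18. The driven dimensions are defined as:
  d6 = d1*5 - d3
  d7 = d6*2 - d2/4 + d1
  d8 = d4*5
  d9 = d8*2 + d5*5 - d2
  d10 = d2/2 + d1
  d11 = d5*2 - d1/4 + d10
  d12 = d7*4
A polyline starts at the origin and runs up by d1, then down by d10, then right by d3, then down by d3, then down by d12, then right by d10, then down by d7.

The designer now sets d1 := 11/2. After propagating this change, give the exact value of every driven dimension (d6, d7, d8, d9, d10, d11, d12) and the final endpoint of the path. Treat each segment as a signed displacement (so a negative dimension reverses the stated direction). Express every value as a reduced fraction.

d6 = 27/2
d7 = 127/4
d8 = 5/3
d9 = 271/3
d10 = 7
d11 = 333/8
d12 = 127
endpoint = (21, -697/4)

Apply edit: d1 := 11/2
  d6 = d1*5 - d3 = 27/2
  d7 = d6*2 - d2/4 + d1 = 127/4
  d8 = d4*5 = 5/3
  d9 = d8*2 + d5*5 - d2 = 271/3
  d10 = d2/2 + d1 = 7
  d11 = d5*2 - d1/4 + d10 = 333/8
  d12 = d7*4 = 127
Walk from origin (0, 0):
  seg 1: up by d1 = 11/2 → (0, 11/2)
  seg 2: down by d10 = 7 → (0, -3/2)
  seg 3: right by d3 = 14 → (14, -3/2)
  seg 4: down by d3 = 14 → (14, -31/2)
  seg 5: down by d12 = 127 → (14, -285/2)
  seg 6: right by d10 = 7 → (21, -285/2)
  seg 7: down by d7 = 127/4 → (21, -697/4)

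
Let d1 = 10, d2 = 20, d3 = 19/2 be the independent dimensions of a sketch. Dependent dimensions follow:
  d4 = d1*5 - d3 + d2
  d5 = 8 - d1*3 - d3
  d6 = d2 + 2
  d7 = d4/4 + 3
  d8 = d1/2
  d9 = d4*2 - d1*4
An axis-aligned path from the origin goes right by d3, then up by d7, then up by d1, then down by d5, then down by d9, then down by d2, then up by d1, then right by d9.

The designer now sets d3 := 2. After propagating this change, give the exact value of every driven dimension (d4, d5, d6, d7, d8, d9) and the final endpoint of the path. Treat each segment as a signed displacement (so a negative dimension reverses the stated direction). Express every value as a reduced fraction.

Apply edit: d3 := 2
  d4 = d1*5 - d3 + d2 = 68
  d5 = 8 - d1*3 - d3 = -24
  d6 = d2 + 2 = 22
  d7 = d4/4 + 3 = 20
  d8 = d1/2 = 5
  d9 = d4*2 - d1*4 = 96
Walk from origin (0, 0):
  seg 1: right by d3 = 2 → (2, 0)
  seg 2: up by d7 = 20 → (2, 20)
  seg 3: up by d1 = 10 → (2, 30)
  seg 4: down by d5 = -24 → (2, 54)
  seg 5: down by d9 = 96 → (2, -42)
  seg 6: down by d2 = 20 → (2, -62)
  seg 7: up by d1 = 10 → (2, -52)
  seg 8: right by d9 = 96 → (98, -52)

d4 = 68
d5 = -24
d6 = 22
d7 = 20
d8 = 5
d9 = 96
endpoint = (98, -52)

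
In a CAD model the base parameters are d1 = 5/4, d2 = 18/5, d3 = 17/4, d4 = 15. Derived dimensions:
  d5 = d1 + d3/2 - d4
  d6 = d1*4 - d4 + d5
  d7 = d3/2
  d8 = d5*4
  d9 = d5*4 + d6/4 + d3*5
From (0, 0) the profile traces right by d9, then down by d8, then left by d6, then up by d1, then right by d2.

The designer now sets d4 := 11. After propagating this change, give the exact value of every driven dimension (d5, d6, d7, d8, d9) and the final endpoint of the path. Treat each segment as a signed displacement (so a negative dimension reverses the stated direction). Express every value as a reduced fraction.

d5 = -61/8
d6 = -109/8
d7 = 17/8
d8 = -61/2
d9 = -405/32
endpoint = (731/160, 127/4)

Apply edit: d4 := 11
  d5 = d1 + d3/2 - d4 = -61/8
  d6 = d1*4 - d4 + d5 = -109/8
  d7 = d3/2 = 17/8
  d8 = d5*4 = -61/2
  d9 = d5*4 + d6/4 + d3*5 = -405/32
Walk from origin (0, 0):
  seg 1: right by d9 = -405/32 → (-405/32, 0)
  seg 2: down by d8 = -61/2 → (-405/32, 61/2)
  seg 3: left by d6 = -109/8 → (31/32, 61/2)
  seg 4: up by d1 = 5/4 → (31/32, 127/4)
  seg 5: right by d2 = 18/5 → (731/160, 127/4)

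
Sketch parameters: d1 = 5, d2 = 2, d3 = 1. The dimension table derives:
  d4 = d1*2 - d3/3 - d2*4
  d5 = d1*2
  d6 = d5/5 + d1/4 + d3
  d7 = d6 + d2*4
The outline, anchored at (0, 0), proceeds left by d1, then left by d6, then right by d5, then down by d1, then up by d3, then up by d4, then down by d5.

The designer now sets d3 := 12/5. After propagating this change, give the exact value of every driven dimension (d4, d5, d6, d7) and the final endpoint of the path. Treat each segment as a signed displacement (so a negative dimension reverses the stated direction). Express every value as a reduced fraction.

Apply edit: d3 := 12/5
  d4 = d1*2 - d3/3 - d2*4 = 6/5
  d5 = d1*2 = 10
  d6 = d5/5 + d1/4 + d3 = 113/20
  d7 = d6 + d2*4 = 273/20
Walk from origin (0, 0):
  seg 1: left by d1 = 5 → (-5, 0)
  seg 2: left by d6 = 113/20 → (-213/20, 0)
  seg 3: right by d5 = 10 → (-13/20, 0)
  seg 4: down by d1 = 5 → (-13/20, -5)
  seg 5: up by d3 = 12/5 → (-13/20, -13/5)
  seg 6: up by d4 = 6/5 → (-13/20, -7/5)
  seg 7: down by d5 = 10 → (-13/20, -57/5)

d4 = 6/5
d5 = 10
d6 = 113/20
d7 = 273/20
endpoint = (-13/20, -57/5)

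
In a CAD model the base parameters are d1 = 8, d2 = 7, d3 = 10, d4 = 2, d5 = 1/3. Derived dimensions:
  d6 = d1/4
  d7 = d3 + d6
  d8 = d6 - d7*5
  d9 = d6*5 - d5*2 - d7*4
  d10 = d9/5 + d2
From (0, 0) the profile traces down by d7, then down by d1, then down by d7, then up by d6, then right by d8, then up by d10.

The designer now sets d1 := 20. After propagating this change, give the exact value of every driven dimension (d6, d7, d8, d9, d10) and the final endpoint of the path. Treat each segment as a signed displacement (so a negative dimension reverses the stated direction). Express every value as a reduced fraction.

Apply edit: d1 := 20
  d6 = d1/4 = 5
  d7 = d3 + d6 = 15
  d8 = d6 - d7*5 = -70
  d9 = d6*5 - d5*2 - d7*4 = -107/3
  d10 = d9/5 + d2 = -2/15
Walk from origin (0, 0):
  seg 1: down by d7 = 15 → (0, -15)
  seg 2: down by d1 = 20 → (0, -35)
  seg 3: down by d7 = 15 → (0, -50)
  seg 4: up by d6 = 5 → (0, -45)
  seg 5: right by d8 = -70 → (-70, -45)
  seg 6: up by d10 = -2/15 → (-70, -677/15)

d6 = 5
d7 = 15
d8 = -70
d9 = -107/3
d10 = -2/15
endpoint = (-70, -677/15)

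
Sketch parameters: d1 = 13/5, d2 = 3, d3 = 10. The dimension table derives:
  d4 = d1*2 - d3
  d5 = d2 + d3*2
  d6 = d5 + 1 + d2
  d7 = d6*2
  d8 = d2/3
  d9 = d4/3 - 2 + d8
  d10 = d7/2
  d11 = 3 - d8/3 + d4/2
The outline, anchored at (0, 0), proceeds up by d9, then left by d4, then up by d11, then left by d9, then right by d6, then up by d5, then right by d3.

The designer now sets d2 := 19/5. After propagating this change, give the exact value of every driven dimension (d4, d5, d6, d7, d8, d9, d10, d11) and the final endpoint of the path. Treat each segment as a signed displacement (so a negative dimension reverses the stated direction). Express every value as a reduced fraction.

d4 = -24/5
d5 = 119/5
d6 = 143/5
d7 = 286/5
d8 = 19/15
d9 = -7/3
d10 = 143/5
d11 = 8/45
endpoint = (686/15, 974/45)

Apply edit: d2 := 19/5
  d4 = d1*2 - d3 = -24/5
  d5 = d2 + d3*2 = 119/5
  d6 = d5 + 1 + d2 = 143/5
  d7 = d6*2 = 286/5
  d8 = d2/3 = 19/15
  d9 = d4/3 - 2 + d8 = -7/3
  d10 = d7/2 = 143/5
  d11 = 3 - d8/3 + d4/2 = 8/45
Walk from origin (0, 0):
  seg 1: up by d9 = -7/3 → (0, -7/3)
  seg 2: left by d4 = -24/5 → (24/5, -7/3)
  seg 3: up by d11 = 8/45 → (24/5, -97/45)
  seg 4: left by d9 = -7/3 → (107/15, -97/45)
  seg 5: right by d6 = 143/5 → (536/15, -97/45)
  seg 6: up by d5 = 119/5 → (536/15, 974/45)
  seg 7: right by d3 = 10 → (686/15, 974/45)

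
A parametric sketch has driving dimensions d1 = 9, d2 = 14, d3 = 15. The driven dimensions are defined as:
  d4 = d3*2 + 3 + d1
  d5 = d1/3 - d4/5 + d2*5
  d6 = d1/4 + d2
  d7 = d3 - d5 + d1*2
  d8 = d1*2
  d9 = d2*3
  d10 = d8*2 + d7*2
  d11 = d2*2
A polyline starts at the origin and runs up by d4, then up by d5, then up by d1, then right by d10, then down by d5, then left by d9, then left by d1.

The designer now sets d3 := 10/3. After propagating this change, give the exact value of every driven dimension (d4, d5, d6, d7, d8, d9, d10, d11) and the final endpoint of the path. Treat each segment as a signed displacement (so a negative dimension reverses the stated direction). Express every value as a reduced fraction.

d4 = 56/3
d5 = 1039/15
d6 = 65/4
d7 = -719/15
d8 = 18
d9 = 42
d10 = -898/15
d11 = 28
endpoint = (-1663/15, 83/3)

Apply edit: d3 := 10/3
  d4 = d3*2 + 3 + d1 = 56/3
  d5 = d1/3 - d4/5 + d2*5 = 1039/15
  d6 = d1/4 + d2 = 65/4
  d7 = d3 - d5 + d1*2 = -719/15
  d8 = d1*2 = 18
  d9 = d2*3 = 42
  d10 = d8*2 + d7*2 = -898/15
  d11 = d2*2 = 28
Walk from origin (0, 0):
  seg 1: up by d4 = 56/3 → (0, 56/3)
  seg 2: up by d5 = 1039/15 → (0, 1319/15)
  seg 3: up by d1 = 9 → (0, 1454/15)
  seg 4: right by d10 = -898/15 → (-898/15, 1454/15)
  seg 5: down by d5 = 1039/15 → (-898/15, 83/3)
  seg 6: left by d9 = 42 → (-1528/15, 83/3)
  seg 7: left by d1 = 9 → (-1663/15, 83/3)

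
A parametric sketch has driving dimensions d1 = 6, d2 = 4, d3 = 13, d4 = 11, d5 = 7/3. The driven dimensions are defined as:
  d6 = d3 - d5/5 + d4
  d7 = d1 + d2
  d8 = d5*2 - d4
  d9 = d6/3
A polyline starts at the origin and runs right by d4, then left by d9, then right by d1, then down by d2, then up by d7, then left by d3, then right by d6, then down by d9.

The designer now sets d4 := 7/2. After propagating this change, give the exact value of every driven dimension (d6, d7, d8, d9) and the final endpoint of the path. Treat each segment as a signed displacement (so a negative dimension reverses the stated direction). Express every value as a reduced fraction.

d6 = 481/30
d7 = 10
d8 = 7/6
d9 = 481/90
endpoint = (647/90, 59/90)

Apply edit: d4 := 7/2
  d6 = d3 - d5/5 + d4 = 481/30
  d7 = d1 + d2 = 10
  d8 = d5*2 - d4 = 7/6
  d9 = d6/3 = 481/90
Walk from origin (0, 0):
  seg 1: right by d4 = 7/2 → (7/2, 0)
  seg 2: left by d9 = 481/90 → (-83/45, 0)
  seg 3: right by d1 = 6 → (187/45, 0)
  seg 4: down by d2 = 4 → (187/45, -4)
  seg 5: up by d7 = 10 → (187/45, 6)
  seg 6: left by d3 = 13 → (-398/45, 6)
  seg 7: right by d6 = 481/30 → (647/90, 6)
  seg 8: down by d9 = 481/90 → (647/90, 59/90)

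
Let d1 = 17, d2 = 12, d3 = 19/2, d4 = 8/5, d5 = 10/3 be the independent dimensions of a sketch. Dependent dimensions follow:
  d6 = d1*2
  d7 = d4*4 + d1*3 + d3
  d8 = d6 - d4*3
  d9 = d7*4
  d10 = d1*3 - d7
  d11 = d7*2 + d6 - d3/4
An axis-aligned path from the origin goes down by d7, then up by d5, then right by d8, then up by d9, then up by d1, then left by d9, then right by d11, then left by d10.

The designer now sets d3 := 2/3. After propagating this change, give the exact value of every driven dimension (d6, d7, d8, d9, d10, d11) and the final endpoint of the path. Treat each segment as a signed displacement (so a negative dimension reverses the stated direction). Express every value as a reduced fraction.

Apply edit: d3 := 2/3
  d6 = d1*2 = 34
  d7 = d4*4 + d1*3 + d3 = 871/15
  d8 = d6 - d4*3 = 146/5
  d9 = d7*4 = 3484/15
  d10 = d1*3 - d7 = -106/15
  d11 = d7*2 + d6 - d3/4 = 4499/30
Walk from origin (0, 0):
  seg 1: down by d7 = 871/15 → (0, -871/15)
  seg 2: up by d5 = 10/3 → (0, -821/15)
  seg 3: right by d8 = 146/5 → (146/5, -821/15)
  seg 4: up by d9 = 3484/15 → (146/5, 2663/15)
  seg 5: up by d1 = 17 → (146/5, 2918/15)
  seg 6: left by d9 = 3484/15 → (-3046/15, 2918/15)
  seg 7: right by d11 = 4499/30 → (-531/10, 2918/15)
  seg 8: left by d10 = -106/15 → (-1381/30, 2918/15)

d6 = 34
d7 = 871/15
d8 = 146/5
d9 = 3484/15
d10 = -106/15
d11 = 4499/30
endpoint = (-1381/30, 2918/15)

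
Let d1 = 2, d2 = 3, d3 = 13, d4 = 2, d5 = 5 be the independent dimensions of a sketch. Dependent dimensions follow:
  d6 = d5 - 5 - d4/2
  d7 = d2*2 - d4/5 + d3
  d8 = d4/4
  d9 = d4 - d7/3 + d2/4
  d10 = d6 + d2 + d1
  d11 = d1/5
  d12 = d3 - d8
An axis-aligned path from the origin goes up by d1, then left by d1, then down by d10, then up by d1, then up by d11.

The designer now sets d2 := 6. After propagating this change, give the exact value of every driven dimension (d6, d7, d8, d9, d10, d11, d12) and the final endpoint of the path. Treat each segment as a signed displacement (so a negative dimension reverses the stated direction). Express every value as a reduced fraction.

d6 = -1
d7 = 123/5
d8 = 1/2
d9 = -47/10
d10 = 7
d11 = 2/5
d12 = 25/2
endpoint = (-2, -13/5)

Apply edit: d2 := 6
  d6 = d5 - 5 - d4/2 = -1
  d7 = d2*2 - d4/5 + d3 = 123/5
  d8 = d4/4 = 1/2
  d9 = d4 - d7/3 + d2/4 = -47/10
  d10 = d6 + d2 + d1 = 7
  d11 = d1/5 = 2/5
  d12 = d3 - d8 = 25/2
Walk from origin (0, 0):
  seg 1: up by d1 = 2 → (0, 2)
  seg 2: left by d1 = 2 → (-2, 2)
  seg 3: down by d10 = 7 → (-2, -5)
  seg 4: up by d1 = 2 → (-2, -3)
  seg 5: up by d11 = 2/5 → (-2, -13/5)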